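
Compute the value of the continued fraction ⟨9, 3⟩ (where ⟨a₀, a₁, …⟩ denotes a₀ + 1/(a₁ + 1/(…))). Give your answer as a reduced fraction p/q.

28/3

a_0 = 9: 9/1
a_1 = 3: 28/3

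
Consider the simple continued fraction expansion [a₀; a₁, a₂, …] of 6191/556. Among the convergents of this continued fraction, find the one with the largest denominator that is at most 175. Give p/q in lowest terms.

List convergents until the denominator exceeds the bound:
a_0 = 11: 11/1  (≤ bound)
a_1 = 7: 78/7  (≤ bound)
a_2 = 2: 167/15  (≤ bound)
a_3 = 2: 412/37  (≤ bound)
a_4 = 2: 991/89  (≤ bound)
a_5 = 1: 1403/126  (≤ bound)
a_6 = 1: 2394/215  (> 175, stop)

1403/126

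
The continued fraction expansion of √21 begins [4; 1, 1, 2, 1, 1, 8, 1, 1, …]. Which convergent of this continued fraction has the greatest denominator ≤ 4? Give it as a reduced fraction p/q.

a_0 = 4: 4/1  (≤ bound)
a_1 = 1: 5/1  (≤ bound)
a_2 = 1: 9/2  (≤ bound)
a_3 = 2: 23/5  (> 4, stop)

9/2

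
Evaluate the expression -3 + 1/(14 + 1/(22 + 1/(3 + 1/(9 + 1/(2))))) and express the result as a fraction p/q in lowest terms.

Start with 2.
9 + 1/(2/1) = 9 + 1/2 = 19/2
3 + 1/(19/2) = 3 + 2/19 = 59/19
22 + 1/(59/19) = 22 + 19/59 = 1317/59
14 + 1/(1317/59) = 14 + 59/1317 = 18497/1317
-3 + 1/(18497/1317) = -3 + 1317/18497 = -54174/18497

-54174/18497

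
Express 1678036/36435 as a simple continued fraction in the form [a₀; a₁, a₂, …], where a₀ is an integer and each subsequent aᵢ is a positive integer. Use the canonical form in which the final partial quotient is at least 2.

1678036 ÷ 36435 → quotient 46, remainder 2026
36435 ÷ 2026 → quotient 17, remainder 1993
2026 ÷ 1993 → quotient 1, remainder 33
1993 ÷ 33 → quotient 60, remainder 13
33 ÷ 13 → quotient 2, remainder 7
13 ÷ 7 → quotient 1, remainder 6
7 ÷ 6 → quotient 1, remainder 1
6 ÷ 1 → quotient 6, remainder 0

[46; 17, 1, 60, 2, 1, 1, 6]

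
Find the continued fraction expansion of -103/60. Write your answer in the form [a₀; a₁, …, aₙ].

[-2; 3, 1, 1, 8]

Run the Euclidean algorithm, recording each quotient:
-103 = -2·60 + 17, so a_0 = -2
60 = 3·17 + 9, so a_1 = 3
17 = 1·9 + 8, so a_2 = 1
9 = 1·8 + 1, so a_3 = 1
8 = 8·1 + 0, so a_4 = 8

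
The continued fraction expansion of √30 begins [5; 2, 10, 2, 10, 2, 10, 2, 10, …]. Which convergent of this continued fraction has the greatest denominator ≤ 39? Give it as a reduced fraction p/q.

a_0 = 5: 5/1  (≤ bound)
a_1 = 2: 11/2  (≤ bound)
a_2 = 10: 115/21  (≤ bound)
a_3 = 2: 241/44  (> 39, stop)

115/21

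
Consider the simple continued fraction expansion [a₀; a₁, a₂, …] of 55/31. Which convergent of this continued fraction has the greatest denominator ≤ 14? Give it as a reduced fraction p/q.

a_0 = 1: 1/1  (≤ bound)
a_1 = 1: 2/1  (≤ bound)
a_2 = 3: 7/4  (≤ bound)
a_3 = 2: 16/9  (≤ bound)
a_4 = 3: 55/31  (> 14, stop)

16/9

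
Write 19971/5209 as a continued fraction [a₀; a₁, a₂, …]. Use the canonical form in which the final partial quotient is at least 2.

Run the Euclidean algorithm, recording each quotient:
19971 ÷ 5209 → quotient 3, remainder 4344
5209 ÷ 4344 → quotient 1, remainder 865
4344 ÷ 865 → quotient 5, remainder 19
865 ÷ 19 → quotient 45, remainder 10
19 ÷ 10 → quotient 1, remainder 9
10 ÷ 9 → quotient 1, remainder 1
9 ÷ 1 → quotient 9, remainder 0

[3; 1, 5, 45, 1, 1, 9]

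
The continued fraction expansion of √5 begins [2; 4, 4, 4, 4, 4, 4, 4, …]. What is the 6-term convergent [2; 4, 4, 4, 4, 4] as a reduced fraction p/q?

2889/1292

Start with 4.
4 + 1/(4/1) = 4 + 1/4 = 17/4
4 + 1/(17/4) = 4 + 4/17 = 72/17
4 + 1/(72/17) = 4 + 17/72 = 305/72
4 + 1/(305/72) = 4 + 72/305 = 1292/305
2 + 1/(1292/305) = 2 + 305/1292 = 2889/1292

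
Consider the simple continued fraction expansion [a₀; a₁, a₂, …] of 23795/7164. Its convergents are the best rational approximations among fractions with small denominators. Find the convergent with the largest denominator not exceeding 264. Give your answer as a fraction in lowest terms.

93/28

a_0 = 3: 3/1  (≤ bound)
a_1 = 3: 10/3  (≤ bound)
a_2 = 9: 93/28  (≤ bound)
a_3 = 31: 2893/871  (> 264, stop)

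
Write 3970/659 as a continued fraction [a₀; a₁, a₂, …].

[6; 41, 5, 3]

3970 = 6·659 + 16, so a_0 = 6
659 = 41·16 + 3, so a_1 = 41
16 = 5·3 + 1, so a_2 = 5
3 = 3·1 + 0, so a_3 = 3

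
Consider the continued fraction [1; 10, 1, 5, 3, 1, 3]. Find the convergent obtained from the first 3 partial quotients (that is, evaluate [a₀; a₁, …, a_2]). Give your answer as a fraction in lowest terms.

12/11

a_0 = 1: 1/1
a_1 = 10: 11/10
a_2 = 1: 12/11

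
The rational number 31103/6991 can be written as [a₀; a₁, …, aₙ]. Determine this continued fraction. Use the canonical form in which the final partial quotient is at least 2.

31103 ÷ 6991 → quotient 4, remainder 3139
6991 ÷ 3139 → quotient 2, remainder 713
3139 ÷ 713 → quotient 4, remainder 287
713 ÷ 287 → quotient 2, remainder 139
287 ÷ 139 → quotient 2, remainder 9
139 ÷ 9 → quotient 15, remainder 4
9 ÷ 4 → quotient 2, remainder 1
4 ÷ 1 → quotient 4, remainder 0

[4; 2, 4, 2, 2, 15, 2, 4]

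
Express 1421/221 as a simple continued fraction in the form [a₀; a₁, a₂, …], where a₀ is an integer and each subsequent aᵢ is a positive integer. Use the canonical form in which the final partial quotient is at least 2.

1421 ÷ 221 → quotient 6, remainder 95
221 ÷ 95 → quotient 2, remainder 31
95 ÷ 31 → quotient 3, remainder 2
31 ÷ 2 → quotient 15, remainder 1
2 ÷ 1 → quotient 2, remainder 0

[6; 2, 3, 15, 2]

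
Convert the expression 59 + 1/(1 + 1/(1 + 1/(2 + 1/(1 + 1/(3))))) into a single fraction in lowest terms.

1549/26

Start with 3.
1 + 1/(3/1) = 1 + 1/3 = 4/3
2 + 1/(4/3) = 2 + 3/4 = 11/4
1 + 1/(11/4) = 1 + 4/11 = 15/11
1 + 1/(15/11) = 1 + 11/15 = 26/15
59 + 1/(26/15) = 59 + 15/26 = 1549/26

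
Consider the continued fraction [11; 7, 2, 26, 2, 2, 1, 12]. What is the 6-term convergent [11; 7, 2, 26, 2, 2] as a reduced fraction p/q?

Use the convergent recurrence hₖ = aₖ·hₖ₋₁ + hₖ₋₂ (and likewise for the denominators kₖ):
a_0 = 11: 11/1
a_1 = 7: 78/7
a_2 = 2: 167/15
a_3 = 26: 4420/397
a_4 = 2: 9007/809
a_5 = 2: 22434/2015

22434/2015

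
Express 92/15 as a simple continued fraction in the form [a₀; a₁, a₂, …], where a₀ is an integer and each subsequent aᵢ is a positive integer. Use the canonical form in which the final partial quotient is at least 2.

⌊92/15⌋ = 6, remainder 2
⌊15/2⌋ = 7, remainder 1
⌊2/1⌋ = 2, remainder 0

[6; 7, 2]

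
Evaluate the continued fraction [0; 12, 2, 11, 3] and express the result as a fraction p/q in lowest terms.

Use the convergent recurrence hₖ = aₖ·hₖ₋₁ + hₖ₋₂ (and likewise for the denominators kₖ):
a_0 = 0: 0/1
a_1 = 12: 1/12
a_2 = 2: 2/25
a_3 = 11: 23/287
a_4 = 3: 71/886

71/886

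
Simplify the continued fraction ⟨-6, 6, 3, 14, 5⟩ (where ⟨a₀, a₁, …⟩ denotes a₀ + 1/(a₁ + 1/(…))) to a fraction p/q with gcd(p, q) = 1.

-8056/1379

a_0 = -6: -6/1
a_1 = 6: -35/6
a_2 = 3: -111/19
a_3 = 14: -1589/272
a_4 = 5: -8056/1379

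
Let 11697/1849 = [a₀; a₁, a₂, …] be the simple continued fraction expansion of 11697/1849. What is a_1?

11697 ÷ 1849 → quotient 6, remainder 603
1849 ÷ 603 → quotient 3, remainder 40

3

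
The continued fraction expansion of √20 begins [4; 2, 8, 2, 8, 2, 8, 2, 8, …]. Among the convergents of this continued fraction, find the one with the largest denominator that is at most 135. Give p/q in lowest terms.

161/36

List convergents until the denominator exceeds the bound:
a_0 = 4: 4/1  (≤ bound)
a_1 = 2: 9/2  (≤ bound)
a_2 = 8: 76/17  (≤ bound)
a_3 = 2: 161/36  (≤ bound)
a_4 = 8: 1364/305  (> 135, stop)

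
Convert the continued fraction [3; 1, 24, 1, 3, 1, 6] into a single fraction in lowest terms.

3474/877

Build up convergents one term at a time:
a_0 = 3: 3/1
a_1 = 1: 4/1
a_2 = 24: 99/25
a_3 = 1: 103/26
a_4 = 3: 408/103
a_5 = 1: 511/129
a_6 = 6: 3474/877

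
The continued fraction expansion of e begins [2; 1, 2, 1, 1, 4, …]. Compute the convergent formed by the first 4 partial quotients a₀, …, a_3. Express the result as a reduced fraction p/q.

11/4

a_0 = 2: 2/1
a_1 = 1: 3/1
a_2 = 2: 8/3
a_3 = 1: 11/4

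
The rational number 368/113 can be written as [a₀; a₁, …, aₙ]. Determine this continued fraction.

[3; 3, 1, 8, 1, 2]

368 = 3·113 + 29, so a_0 = 3
113 = 3·29 + 26, so a_1 = 3
29 = 1·26 + 3, so a_2 = 1
26 = 8·3 + 2, so a_3 = 8
3 = 1·2 + 1, so a_4 = 1
2 = 2·1 + 0, so a_5 = 2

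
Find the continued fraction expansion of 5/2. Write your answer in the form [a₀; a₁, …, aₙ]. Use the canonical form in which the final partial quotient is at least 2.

⌊5/2⌋ = 2, remainder 1
⌊2/1⌋ = 2, remainder 0

[2; 2]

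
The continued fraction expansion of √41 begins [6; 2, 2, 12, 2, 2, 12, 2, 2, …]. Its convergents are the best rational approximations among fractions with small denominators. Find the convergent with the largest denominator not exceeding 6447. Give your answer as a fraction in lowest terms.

25414/3969

a_0 = 6: 6/1  (≤ bound)
a_1 = 2: 13/2  (≤ bound)
a_2 = 2: 32/5  (≤ bound)
a_3 = 12: 397/62  (≤ bound)
a_4 = 2: 826/129  (≤ bound)
a_5 = 2: 2049/320  (≤ bound)
a_6 = 12: 25414/3969  (≤ bound)
a_7 = 2: 52877/8258  (> 6447, stop)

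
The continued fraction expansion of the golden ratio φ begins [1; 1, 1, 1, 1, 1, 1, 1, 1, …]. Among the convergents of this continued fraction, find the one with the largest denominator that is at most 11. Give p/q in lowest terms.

13/8

List convergents until the denominator exceeds the bound:
a_0 = 1: 1/1  (≤ bound)
a_1 = 1: 2/1  (≤ bound)
a_2 = 1: 3/2  (≤ bound)
a_3 = 1: 5/3  (≤ bound)
a_4 = 1: 8/5  (≤ bound)
a_5 = 1: 13/8  (≤ bound)
a_6 = 1: 21/13  (> 11, stop)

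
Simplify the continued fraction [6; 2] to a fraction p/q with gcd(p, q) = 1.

Start with 2.
6 + 1/(2/1) = 6 + 1/2 = 13/2

13/2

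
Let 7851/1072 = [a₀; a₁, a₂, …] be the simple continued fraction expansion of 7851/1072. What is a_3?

Repeatedly divide and take the remainder:
7851 = 7·1072 + 347, so a_0 = 7
1072 = 3·347 + 31, so a_1 = 3
347 = 11·31 + 6, so a_2 = 11
31 = 5·6 + 1, so a_3 = 5

5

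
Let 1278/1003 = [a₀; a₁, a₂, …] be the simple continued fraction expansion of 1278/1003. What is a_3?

1

⌊1278/1003⌋ = 1, remainder 275
⌊1003/275⌋ = 3, remainder 178
⌊275/178⌋ = 1, remainder 97
⌊178/97⌋ = 1, remainder 81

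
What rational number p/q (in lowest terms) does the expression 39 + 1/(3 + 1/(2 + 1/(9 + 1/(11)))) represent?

28798/733

Start with 11.
9 + 1/(11/1) = 9 + 1/11 = 100/11
2 + 1/(100/11) = 2 + 11/100 = 211/100
3 + 1/(211/100) = 3 + 100/211 = 733/211
39 + 1/(733/211) = 39 + 211/733 = 28798/733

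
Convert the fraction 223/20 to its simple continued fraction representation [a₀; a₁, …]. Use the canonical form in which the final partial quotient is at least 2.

[11; 6, 1, 2]

Run the Euclidean algorithm, recording each quotient:
⌊223/20⌋ = 11, remainder 3
⌊20/3⌋ = 6, remainder 2
⌊3/2⌋ = 1, remainder 1
⌊2/1⌋ = 2, remainder 0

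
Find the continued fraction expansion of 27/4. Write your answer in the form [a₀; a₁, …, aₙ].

[6; 1, 3]

Repeatedly divide and take the remainder:
27 ÷ 4 → quotient 6, remainder 3
4 ÷ 3 → quotient 1, remainder 1
3 ÷ 1 → quotient 3, remainder 0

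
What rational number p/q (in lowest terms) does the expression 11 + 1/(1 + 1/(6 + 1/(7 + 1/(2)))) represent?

1269/107

a_0 = 11: 11/1
a_1 = 1: 12/1
a_2 = 6: 83/7
a_3 = 7: 593/50
a_4 = 2: 1269/107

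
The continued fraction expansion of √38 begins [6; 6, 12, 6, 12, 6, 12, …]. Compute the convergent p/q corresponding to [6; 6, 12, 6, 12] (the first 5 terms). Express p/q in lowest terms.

33294/5401

Start with 12.
6 + 1/(12/1) = 6 + 1/12 = 73/12
12 + 1/(73/12) = 12 + 12/73 = 888/73
6 + 1/(888/73) = 6 + 73/888 = 5401/888
6 + 1/(5401/888) = 6 + 888/5401 = 33294/5401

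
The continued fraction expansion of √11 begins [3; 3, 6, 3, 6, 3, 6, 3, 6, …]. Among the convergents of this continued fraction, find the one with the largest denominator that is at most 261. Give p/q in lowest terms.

199/60

a_0 = 3: 3/1  (≤ bound)
a_1 = 3: 10/3  (≤ bound)
a_2 = 6: 63/19  (≤ bound)
a_3 = 3: 199/60  (≤ bound)
a_4 = 6: 1257/379  (> 261, stop)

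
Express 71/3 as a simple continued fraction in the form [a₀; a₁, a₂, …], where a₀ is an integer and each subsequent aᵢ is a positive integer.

71 ÷ 3 → quotient 23, remainder 2
3 ÷ 2 → quotient 1, remainder 1
2 ÷ 1 → quotient 2, remainder 0

[23; 1, 2]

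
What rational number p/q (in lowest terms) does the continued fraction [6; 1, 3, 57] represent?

a_0 = 6: 6/1
a_1 = 1: 7/1
a_2 = 3: 27/4
a_3 = 57: 1546/229

1546/229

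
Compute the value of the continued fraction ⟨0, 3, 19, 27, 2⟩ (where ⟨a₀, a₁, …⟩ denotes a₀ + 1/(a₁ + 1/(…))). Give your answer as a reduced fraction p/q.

Starting at the tail and folding back:
Start with 2.
27 + 1/(2/1) = 27 + 1/2 = 55/2
19 + 1/(55/2) = 19 + 2/55 = 1047/55
3 + 1/(1047/55) = 3 + 55/1047 = 3196/1047
0 + 1/(3196/1047) = 0 + 1047/3196 = 1047/3196

1047/3196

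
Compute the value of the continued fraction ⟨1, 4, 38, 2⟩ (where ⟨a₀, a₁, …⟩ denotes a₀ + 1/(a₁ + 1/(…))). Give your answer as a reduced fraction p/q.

a_0 = 1: 1/1
a_1 = 4: 5/4
a_2 = 38: 191/153
a_3 = 2: 387/310

387/310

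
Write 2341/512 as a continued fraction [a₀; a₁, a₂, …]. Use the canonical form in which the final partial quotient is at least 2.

2341 ÷ 512 → quotient 4, remainder 293
512 ÷ 293 → quotient 1, remainder 219
293 ÷ 219 → quotient 1, remainder 74
219 ÷ 74 → quotient 2, remainder 71
74 ÷ 71 → quotient 1, remainder 3
71 ÷ 3 → quotient 23, remainder 2
3 ÷ 2 → quotient 1, remainder 1
2 ÷ 1 → quotient 2, remainder 0

[4; 1, 1, 2, 1, 23, 1, 2]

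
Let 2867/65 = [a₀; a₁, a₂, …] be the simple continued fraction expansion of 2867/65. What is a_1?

Repeatedly divide and take the remainder:
2867 = 44·65 + 7, so a_0 = 44
65 = 9·7 + 2, so a_1 = 9

9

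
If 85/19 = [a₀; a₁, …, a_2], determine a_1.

85 = 4·19 + 9, so a_0 = 4
19 = 2·9 + 1, so a_1 = 2

2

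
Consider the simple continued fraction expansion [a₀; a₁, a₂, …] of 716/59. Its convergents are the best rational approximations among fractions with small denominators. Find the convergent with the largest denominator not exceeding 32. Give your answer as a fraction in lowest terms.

List convergents until the denominator exceeds the bound:
a_0 = 12: 12/1  (≤ bound)
a_1 = 7: 85/7  (≤ bound)
a_2 = 2: 182/15  (≤ bound)
a_3 = 1: 267/22  (≤ bound)
a_4 = 2: 716/59  (> 32, stop)

267/22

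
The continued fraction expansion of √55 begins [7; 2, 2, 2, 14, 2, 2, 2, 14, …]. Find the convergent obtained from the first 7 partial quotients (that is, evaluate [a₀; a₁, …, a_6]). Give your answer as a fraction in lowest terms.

6593/889

Use the convergent recurrence hₖ = aₖ·hₖ₋₁ + hₖ₋₂ (and likewise for the denominators kₖ):
a_0 = 7: 7/1
a_1 = 2: 15/2
a_2 = 2: 37/5
a_3 = 2: 89/12
a_4 = 14: 1283/173
a_5 = 2: 2655/358
a_6 = 2: 6593/889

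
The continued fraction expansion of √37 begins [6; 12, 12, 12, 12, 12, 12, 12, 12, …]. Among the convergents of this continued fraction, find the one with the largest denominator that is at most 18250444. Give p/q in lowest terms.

a_0 = 6: 6/1  (≤ bound)
a_1 = 12: 73/12  (≤ bound)
a_2 = 12: 882/145  (≤ bound)
a_3 = 12: 10657/1752  (≤ bound)
a_4 = 12: 128766/21169  (≤ bound)
a_5 = 12: 1555849/255780  (≤ bound)
a_6 = 12: 18798954/3090529  (≤ bound)
a_7 = 12: 227143297/37342128  (> 18250444, stop)

18798954/3090529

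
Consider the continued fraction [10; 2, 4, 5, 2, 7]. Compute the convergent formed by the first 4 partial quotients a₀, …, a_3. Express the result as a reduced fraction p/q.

Start with 5.
4 + 1/(5/1) = 4 + 1/5 = 21/5
2 + 1/(21/5) = 2 + 5/21 = 47/21
10 + 1/(47/21) = 10 + 21/47 = 491/47

491/47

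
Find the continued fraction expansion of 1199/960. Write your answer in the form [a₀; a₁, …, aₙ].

1199 ÷ 960 → quotient 1, remainder 239
960 ÷ 239 → quotient 4, remainder 4
239 ÷ 4 → quotient 59, remainder 3
4 ÷ 3 → quotient 1, remainder 1
3 ÷ 1 → quotient 3, remainder 0

[1; 4, 59, 1, 3]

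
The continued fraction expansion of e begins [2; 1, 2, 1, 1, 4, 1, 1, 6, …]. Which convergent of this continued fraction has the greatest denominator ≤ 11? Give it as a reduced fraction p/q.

19/7

List convergents until the denominator exceeds the bound:
a_0 = 2: 2/1  (≤ bound)
a_1 = 1: 3/1  (≤ bound)
a_2 = 2: 8/3  (≤ bound)
a_3 = 1: 11/4  (≤ bound)
a_4 = 1: 19/7  (≤ bound)
a_5 = 4: 87/32  (> 11, stop)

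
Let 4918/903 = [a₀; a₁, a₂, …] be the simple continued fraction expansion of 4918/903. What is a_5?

7

4918 = 5·903 + 403, so a_0 = 5
903 = 2·403 + 97, so a_1 = 2
403 = 4·97 + 15, so a_2 = 4
97 = 6·15 + 7, so a_3 = 6
15 = 2·7 + 1, so a_4 = 2
7 = 7·1 + 0, so a_5 = 7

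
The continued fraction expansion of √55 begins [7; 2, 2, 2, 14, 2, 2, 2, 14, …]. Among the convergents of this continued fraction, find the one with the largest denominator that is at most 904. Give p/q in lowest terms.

6593/889

a_0 = 7: 7/1  (≤ bound)
a_1 = 2: 15/2  (≤ bound)
a_2 = 2: 37/5  (≤ bound)
a_3 = 2: 89/12  (≤ bound)
a_4 = 14: 1283/173  (≤ bound)
a_5 = 2: 2655/358  (≤ bound)
a_6 = 2: 6593/889  (≤ bound)
a_7 = 2: 15841/2136  (> 904, stop)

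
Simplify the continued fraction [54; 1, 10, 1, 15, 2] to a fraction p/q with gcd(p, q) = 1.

Collapse the nested fraction from the inside out:
Start with 2.
15 + 1/(2/1) = 15 + 1/2 = 31/2
1 + 1/(31/2) = 1 + 2/31 = 33/31
10 + 1/(33/31) = 10 + 31/33 = 361/33
1 + 1/(361/33) = 1 + 33/361 = 394/361
54 + 1/(394/361) = 54 + 361/394 = 21637/394

21637/394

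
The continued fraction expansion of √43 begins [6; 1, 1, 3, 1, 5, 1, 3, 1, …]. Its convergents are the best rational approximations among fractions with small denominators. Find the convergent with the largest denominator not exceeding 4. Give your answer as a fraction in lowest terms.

13/2

a_0 = 6: 6/1  (≤ bound)
a_1 = 1: 7/1  (≤ bound)
a_2 = 1: 13/2  (≤ bound)
a_3 = 3: 46/7  (> 4, stop)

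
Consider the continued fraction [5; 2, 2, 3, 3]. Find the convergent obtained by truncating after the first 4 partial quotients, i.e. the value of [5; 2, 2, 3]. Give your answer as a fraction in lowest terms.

92/17

Start with 3.
2 + 1/(3/1) = 2 + 1/3 = 7/3
2 + 1/(7/3) = 2 + 3/7 = 17/7
5 + 1/(17/7) = 5 + 7/17 = 92/17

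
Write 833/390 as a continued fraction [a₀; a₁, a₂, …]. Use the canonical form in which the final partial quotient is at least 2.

Run the Euclidean algorithm, recording each quotient:
833 = 2·390 + 53, so a_0 = 2
390 = 7·53 + 19, so a_1 = 7
53 = 2·19 + 15, so a_2 = 2
19 = 1·15 + 4, so a_3 = 1
15 = 3·4 + 3, so a_4 = 3
4 = 1·3 + 1, so a_5 = 1
3 = 3·1 + 0, so a_6 = 3

[2; 7, 2, 1, 3, 1, 3]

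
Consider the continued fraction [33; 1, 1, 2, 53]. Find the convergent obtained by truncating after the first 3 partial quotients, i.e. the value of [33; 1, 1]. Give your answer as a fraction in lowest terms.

67/2

Starting at the tail and folding back:
Start with 1.
1 + 1/(1/1) = 1 + 1/1 = 2/1
33 + 1/(2/1) = 33 + 1/2 = 67/2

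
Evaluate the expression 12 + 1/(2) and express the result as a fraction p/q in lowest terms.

Build up convergents one term at a time:
a_0 = 12: 12/1
a_1 = 2: 25/2

25/2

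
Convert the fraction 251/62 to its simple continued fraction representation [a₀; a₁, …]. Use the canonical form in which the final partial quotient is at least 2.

Run the Euclidean algorithm, recording each quotient:
⌊251/62⌋ = 4, remainder 3
⌊62/3⌋ = 20, remainder 2
⌊3/2⌋ = 1, remainder 1
⌊2/1⌋ = 2, remainder 0

[4; 20, 1, 2]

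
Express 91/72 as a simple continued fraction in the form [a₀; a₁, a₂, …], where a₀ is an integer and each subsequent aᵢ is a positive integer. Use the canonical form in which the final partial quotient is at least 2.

[1; 3, 1, 3, 1, 3]

Run the Euclidean algorithm, recording each quotient:
91 ÷ 72 → quotient 1, remainder 19
72 ÷ 19 → quotient 3, remainder 15
19 ÷ 15 → quotient 1, remainder 4
15 ÷ 4 → quotient 3, remainder 3
4 ÷ 3 → quotient 1, remainder 1
3 ÷ 1 → quotient 3, remainder 0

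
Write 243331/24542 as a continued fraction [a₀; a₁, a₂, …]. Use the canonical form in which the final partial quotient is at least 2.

[9; 1, 10, 1, 2, 1, 34, 15]

Apply division with remainder until the remainder is 0:
243331 ÷ 24542 → quotient 9, remainder 22453
24542 ÷ 22453 → quotient 1, remainder 2089
22453 ÷ 2089 → quotient 10, remainder 1563
2089 ÷ 1563 → quotient 1, remainder 526
1563 ÷ 526 → quotient 2, remainder 511
526 ÷ 511 → quotient 1, remainder 15
511 ÷ 15 → quotient 34, remainder 1
15 ÷ 1 → quotient 15, remainder 0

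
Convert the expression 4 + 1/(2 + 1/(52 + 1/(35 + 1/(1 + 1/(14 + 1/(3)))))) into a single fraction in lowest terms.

780630/173657

a_0 = 4: 4/1
a_1 = 2: 9/2
a_2 = 52: 472/105
a_3 = 35: 16529/3677
a_4 = 1: 17001/3782
a_5 = 14: 254543/56625
a_6 = 3: 780630/173657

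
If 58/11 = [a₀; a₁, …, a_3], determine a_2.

Run the Euclidean algorithm, recording each quotient:
58 ÷ 11 → quotient 5, remainder 3
11 ÷ 3 → quotient 3, remainder 2
3 ÷ 2 → quotient 1, remainder 1

1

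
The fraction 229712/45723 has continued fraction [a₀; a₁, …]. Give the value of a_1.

⌊229712/45723⌋ = 5, remainder 1097
⌊45723/1097⌋ = 41, remainder 746

41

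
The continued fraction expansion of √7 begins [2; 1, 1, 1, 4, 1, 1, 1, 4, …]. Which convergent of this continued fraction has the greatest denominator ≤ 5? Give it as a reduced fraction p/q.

8/3

a_0 = 2: 2/1  (≤ bound)
a_1 = 1: 3/1  (≤ bound)
a_2 = 1: 5/2  (≤ bound)
a_3 = 1: 8/3  (≤ bound)
a_4 = 4: 37/14  (> 5, stop)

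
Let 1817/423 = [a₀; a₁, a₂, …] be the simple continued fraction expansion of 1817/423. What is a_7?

Apply division with remainder until the remainder is 0:
⌊1817/423⌋ = 4, remainder 125
⌊423/125⌋ = 3, remainder 48
⌊125/48⌋ = 2, remainder 29
⌊48/29⌋ = 1, remainder 19
⌊29/19⌋ = 1, remainder 10
⌊19/10⌋ = 1, remainder 9
⌊10/9⌋ = 1, remainder 1
⌊9/1⌋ = 9, remainder 0

9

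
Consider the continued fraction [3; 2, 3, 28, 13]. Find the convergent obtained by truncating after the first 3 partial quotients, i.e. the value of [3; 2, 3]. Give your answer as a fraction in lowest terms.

Collapse the nested fraction from the inside out:
Start with 3.
2 + 1/(3/1) = 2 + 1/3 = 7/3
3 + 1/(7/3) = 3 + 3/7 = 24/7

24/7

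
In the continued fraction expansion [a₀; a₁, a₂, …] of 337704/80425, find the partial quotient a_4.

Apply division with remainder until the remainder is 0:
337704 = 4·80425 + 16004, so a_0 = 4
80425 = 5·16004 + 405, so a_1 = 5
16004 = 39·405 + 209, so a_2 = 39
405 = 1·209 + 196, so a_3 = 1
209 = 1·196 + 13, so a_4 = 1

1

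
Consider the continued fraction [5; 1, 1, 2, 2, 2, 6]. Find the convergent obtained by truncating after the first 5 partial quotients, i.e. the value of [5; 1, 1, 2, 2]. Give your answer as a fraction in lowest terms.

67/12

a_0 = 5: 5/1
a_1 = 1: 6/1
a_2 = 1: 11/2
a_3 = 2: 28/5
a_4 = 2: 67/12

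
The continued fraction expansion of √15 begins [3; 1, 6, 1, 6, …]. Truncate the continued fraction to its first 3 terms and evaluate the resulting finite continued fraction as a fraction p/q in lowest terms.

a_0 = 3: 3/1
a_1 = 1: 4/1
a_2 = 6: 27/7

27/7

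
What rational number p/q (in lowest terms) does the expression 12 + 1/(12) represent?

Compute successive convergents:
a_0 = 12: 12/1
a_1 = 12: 145/12

145/12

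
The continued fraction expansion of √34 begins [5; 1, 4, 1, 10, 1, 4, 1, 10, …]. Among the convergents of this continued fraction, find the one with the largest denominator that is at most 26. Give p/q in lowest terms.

35/6

a_0 = 5: 5/1  (≤ bound)
a_1 = 1: 6/1  (≤ bound)
a_2 = 4: 29/5  (≤ bound)
a_3 = 1: 35/6  (≤ bound)
a_4 = 10: 379/65  (> 26, stop)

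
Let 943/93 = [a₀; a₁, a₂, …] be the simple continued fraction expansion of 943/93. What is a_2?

Run the Euclidean algorithm, recording each quotient:
⌊943/93⌋ = 10, remainder 13
⌊93/13⌋ = 7, remainder 2
⌊13/2⌋ = 6, remainder 1

6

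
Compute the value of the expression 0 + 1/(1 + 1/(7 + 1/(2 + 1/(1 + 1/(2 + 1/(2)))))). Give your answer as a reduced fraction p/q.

140/159

Work from the innermost term outward:
Start with 2.
2 + 1/(2/1) = 2 + 1/2 = 5/2
1 + 1/(5/2) = 1 + 2/5 = 7/5
2 + 1/(7/5) = 2 + 5/7 = 19/7
7 + 1/(19/7) = 7 + 7/19 = 140/19
1 + 1/(140/19) = 1 + 19/140 = 159/140
0 + 1/(159/140) = 0 + 140/159 = 140/159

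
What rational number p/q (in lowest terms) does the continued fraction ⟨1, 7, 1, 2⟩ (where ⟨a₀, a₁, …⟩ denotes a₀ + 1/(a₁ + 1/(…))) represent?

a_0 = 1: 1/1
a_1 = 7: 8/7
a_2 = 1: 9/8
a_3 = 2: 26/23

26/23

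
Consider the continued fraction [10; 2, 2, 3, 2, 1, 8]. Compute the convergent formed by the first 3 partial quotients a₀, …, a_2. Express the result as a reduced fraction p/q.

52/5

Use the convergent recurrence hₖ = aₖ·hₖ₋₁ + hₖ₋₂ (and likewise for the denominators kₖ):
a_0 = 10: 10/1
a_1 = 2: 21/2
a_2 = 2: 52/5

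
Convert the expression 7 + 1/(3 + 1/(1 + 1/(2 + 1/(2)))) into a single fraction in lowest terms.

189/26

Compute successive convergents:
a_0 = 7: 7/1
a_1 = 3: 22/3
a_2 = 1: 29/4
a_3 = 2: 80/11
a_4 = 2: 189/26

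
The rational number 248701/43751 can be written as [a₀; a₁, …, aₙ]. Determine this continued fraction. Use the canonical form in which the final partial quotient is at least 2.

Repeatedly divide and take the remainder:
248701 = 5·43751 + 29946, so a_0 = 5
43751 = 1·29946 + 13805, so a_1 = 1
29946 = 2·13805 + 2336, so a_2 = 2
13805 = 5·2336 + 2125, so a_3 = 5
2336 = 1·2125 + 211, so a_4 = 1
2125 = 10·211 + 15, so a_5 = 10
211 = 14·15 + 1, so a_6 = 14
15 = 15·1 + 0, so a_7 = 15

[5; 1, 2, 5, 1, 10, 14, 15]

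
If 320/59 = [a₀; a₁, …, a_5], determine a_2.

320 ÷ 59 → quotient 5, remainder 25
59 ÷ 25 → quotient 2, remainder 9
25 ÷ 9 → quotient 2, remainder 7

2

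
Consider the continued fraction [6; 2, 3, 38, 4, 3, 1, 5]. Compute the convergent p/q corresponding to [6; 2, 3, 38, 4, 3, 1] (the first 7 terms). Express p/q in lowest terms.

29471/4584

Compute successive convergents:
a_0 = 6: 6/1
a_1 = 2: 13/2
a_2 = 3: 45/7
a_3 = 38: 1723/268
a_4 = 4: 6937/1079
a_5 = 3: 22534/3505
a_6 = 1: 29471/4584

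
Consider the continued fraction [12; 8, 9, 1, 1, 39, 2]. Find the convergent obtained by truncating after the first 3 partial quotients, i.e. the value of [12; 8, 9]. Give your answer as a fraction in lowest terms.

885/73

Start with 9.
8 + 1/(9/1) = 8 + 1/9 = 73/9
12 + 1/(73/9) = 12 + 9/73 = 885/73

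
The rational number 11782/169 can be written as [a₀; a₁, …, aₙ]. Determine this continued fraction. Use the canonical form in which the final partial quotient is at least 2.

[69; 1, 2, 1, 1, 11, 2]

11782 ÷ 169 → quotient 69, remainder 121
169 ÷ 121 → quotient 1, remainder 48
121 ÷ 48 → quotient 2, remainder 25
48 ÷ 25 → quotient 1, remainder 23
25 ÷ 23 → quotient 1, remainder 2
23 ÷ 2 → quotient 11, remainder 1
2 ÷ 1 → quotient 2, remainder 0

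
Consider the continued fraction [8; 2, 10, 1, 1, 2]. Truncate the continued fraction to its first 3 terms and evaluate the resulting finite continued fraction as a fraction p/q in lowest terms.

178/21

Compute successive convergents:
a_0 = 8: 8/1
a_1 = 2: 17/2
a_2 = 10: 178/21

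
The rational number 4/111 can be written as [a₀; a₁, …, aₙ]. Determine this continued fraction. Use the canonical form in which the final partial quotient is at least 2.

⌊4/111⌋ = 0, remainder 4
⌊111/4⌋ = 27, remainder 3
⌊4/3⌋ = 1, remainder 1
⌊3/1⌋ = 3, remainder 0

[0; 27, 1, 3]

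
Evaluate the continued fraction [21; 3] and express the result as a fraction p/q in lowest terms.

a_0 = 21: 21/1
a_1 = 3: 64/3

64/3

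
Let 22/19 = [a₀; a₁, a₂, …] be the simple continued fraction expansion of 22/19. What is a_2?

⌊22/19⌋ = 1, remainder 3
⌊19/3⌋ = 6, remainder 1
⌊3/1⌋ = 3, remainder 0

3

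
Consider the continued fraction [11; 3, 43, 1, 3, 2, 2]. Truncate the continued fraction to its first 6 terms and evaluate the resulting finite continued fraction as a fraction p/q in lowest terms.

Compute successive convergents:
a_0 = 11: 11/1
a_1 = 3: 34/3
a_2 = 43: 1473/130
a_3 = 1: 1507/133
a_4 = 3: 5994/529
a_5 = 2: 13495/1191

13495/1191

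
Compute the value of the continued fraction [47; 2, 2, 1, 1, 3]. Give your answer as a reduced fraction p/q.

2039/43

Build up convergents one term at a time:
a_0 = 47: 47/1
a_1 = 2: 95/2
a_2 = 2: 237/5
a_3 = 1: 332/7
a_4 = 1: 569/12
a_5 = 3: 2039/43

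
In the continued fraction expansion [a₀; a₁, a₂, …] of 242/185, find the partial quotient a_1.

⌊242/185⌋ = 1, remainder 57
⌊185/57⌋ = 3, remainder 14

3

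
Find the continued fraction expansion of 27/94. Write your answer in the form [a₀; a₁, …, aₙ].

27 = 0·94 + 27, so a_0 = 0
94 = 3·27 + 13, so a_1 = 3
27 = 2·13 + 1, so a_2 = 2
13 = 13·1 + 0, so a_3 = 13

[0; 3, 2, 13]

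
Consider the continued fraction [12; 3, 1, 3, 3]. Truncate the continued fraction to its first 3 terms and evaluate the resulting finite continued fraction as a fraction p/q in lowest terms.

Start with 1.
3 + 1/(1/1) = 3 + 1/1 = 4/1
12 + 1/(4/1) = 12 + 1/4 = 49/4

49/4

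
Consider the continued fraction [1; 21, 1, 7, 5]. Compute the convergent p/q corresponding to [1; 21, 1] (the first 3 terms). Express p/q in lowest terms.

Start with 1.
21 + 1/(1/1) = 21 + 1/1 = 22/1
1 + 1/(22/1) = 1 + 1/22 = 23/22

23/22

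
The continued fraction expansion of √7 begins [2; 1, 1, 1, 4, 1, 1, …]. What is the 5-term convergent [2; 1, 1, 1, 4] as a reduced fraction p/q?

a_0 = 2: 2/1
a_1 = 1: 3/1
a_2 = 1: 5/2
a_3 = 1: 8/3
a_4 = 4: 37/14

37/14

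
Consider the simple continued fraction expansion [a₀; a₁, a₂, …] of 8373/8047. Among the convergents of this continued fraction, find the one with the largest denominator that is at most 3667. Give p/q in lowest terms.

a_0 = 1: 1/1  (≤ bound)
a_1 = 24: 25/24  (≤ bound)
a_2 = 1: 26/25  (≤ bound)
a_3 = 2: 77/74  (≤ bound)
a_4 = 6: 488/469  (≤ bound)
a_5 = 17: 8373/8047  (> 3667, stop)

488/469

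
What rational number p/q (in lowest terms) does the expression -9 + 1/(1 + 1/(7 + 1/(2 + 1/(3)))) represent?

Build up convergents one term at a time:
a_0 = -9: -9/1
a_1 = 1: -8/1
a_2 = 7: -65/8
a_3 = 2: -138/17
a_4 = 3: -479/59

-479/59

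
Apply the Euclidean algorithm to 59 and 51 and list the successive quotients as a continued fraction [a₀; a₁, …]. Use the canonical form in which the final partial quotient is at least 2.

[1; 6, 2, 1, 2]

Run the Euclidean algorithm, recording each quotient:
59 ÷ 51 → quotient 1, remainder 8
51 ÷ 8 → quotient 6, remainder 3
8 ÷ 3 → quotient 2, remainder 2
3 ÷ 2 → quotient 1, remainder 1
2 ÷ 1 → quotient 2, remainder 0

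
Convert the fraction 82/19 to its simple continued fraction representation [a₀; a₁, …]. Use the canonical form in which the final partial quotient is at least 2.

82 = 4·19 + 6, so a_0 = 4
19 = 3·6 + 1, so a_1 = 3
6 = 6·1 + 0, so a_2 = 6

[4; 3, 6]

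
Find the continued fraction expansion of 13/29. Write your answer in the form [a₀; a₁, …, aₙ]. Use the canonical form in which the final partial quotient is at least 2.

⌊13/29⌋ = 0, remainder 13
⌊29/13⌋ = 2, remainder 3
⌊13/3⌋ = 4, remainder 1
⌊3/1⌋ = 3, remainder 0

[0; 2, 4, 3]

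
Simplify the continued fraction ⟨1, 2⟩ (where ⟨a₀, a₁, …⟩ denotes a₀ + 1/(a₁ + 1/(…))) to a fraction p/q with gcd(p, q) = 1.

3/2

Starting at the tail and folding back:
Start with 2.
1 + 1/(2/1) = 1 + 1/2 = 3/2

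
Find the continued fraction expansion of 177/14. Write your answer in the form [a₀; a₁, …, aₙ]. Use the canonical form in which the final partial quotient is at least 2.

[12; 1, 1, 1, 4]

Repeatedly divide and take the remainder:
177 = 12·14 + 9, so a_0 = 12
14 = 1·9 + 5, so a_1 = 1
9 = 1·5 + 4, so a_2 = 1
5 = 1·4 + 1, so a_3 = 1
4 = 4·1 + 0, so a_4 = 4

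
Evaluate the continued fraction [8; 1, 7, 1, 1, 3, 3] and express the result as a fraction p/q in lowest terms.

1750/197

Start with 3.
3 + 1/(3/1) = 3 + 1/3 = 10/3
1 + 1/(10/3) = 1 + 3/10 = 13/10
1 + 1/(13/10) = 1 + 10/13 = 23/13
7 + 1/(23/13) = 7 + 13/23 = 174/23
1 + 1/(174/23) = 1 + 23/174 = 197/174
8 + 1/(197/174) = 8 + 174/197 = 1750/197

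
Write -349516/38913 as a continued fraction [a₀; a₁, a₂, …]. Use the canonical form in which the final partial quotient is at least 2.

[-9; 55, 1, 1, 22, 1, 6, 2]

Apply division with remainder until the remainder is 0:
-349516 = -9·38913 + 701, so a_0 = -9
38913 = 55·701 + 358, so a_1 = 55
701 = 1·358 + 343, so a_2 = 1
358 = 1·343 + 15, so a_3 = 1
343 = 22·15 + 13, so a_4 = 22
15 = 1·13 + 2, so a_5 = 1
13 = 6·2 + 1, so a_6 = 6
2 = 2·1 + 0, so a_7 = 2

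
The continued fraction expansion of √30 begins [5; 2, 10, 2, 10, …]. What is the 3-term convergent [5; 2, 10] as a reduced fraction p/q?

115/21

Work from the innermost term outward:
Start with 10.
2 + 1/(10/1) = 2 + 1/10 = 21/10
5 + 1/(21/10) = 5 + 10/21 = 115/21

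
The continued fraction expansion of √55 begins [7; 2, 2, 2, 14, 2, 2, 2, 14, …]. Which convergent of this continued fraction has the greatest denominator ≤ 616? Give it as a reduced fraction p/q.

2655/358

a_0 = 7: 7/1  (≤ bound)
a_1 = 2: 15/2  (≤ bound)
a_2 = 2: 37/5  (≤ bound)
a_3 = 2: 89/12  (≤ bound)
a_4 = 14: 1283/173  (≤ bound)
a_5 = 2: 2655/358  (≤ bound)
a_6 = 2: 6593/889  (> 616, stop)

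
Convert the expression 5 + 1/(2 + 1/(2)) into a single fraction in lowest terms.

Compute successive convergents:
a_0 = 5: 5/1
a_1 = 2: 11/2
a_2 = 2: 27/5

27/5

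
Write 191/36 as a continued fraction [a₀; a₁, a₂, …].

[5; 3, 3, 1, 2]

Repeatedly divide and take the remainder:
191 ÷ 36 → quotient 5, remainder 11
36 ÷ 11 → quotient 3, remainder 3
11 ÷ 3 → quotient 3, remainder 2
3 ÷ 2 → quotient 1, remainder 1
2 ÷ 1 → quotient 2, remainder 0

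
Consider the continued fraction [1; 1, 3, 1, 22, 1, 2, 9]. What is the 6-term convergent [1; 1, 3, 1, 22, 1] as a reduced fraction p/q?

Start with 1.
22 + 1/(1/1) = 22 + 1/1 = 23/1
1 + 1/(23/1) = 1 + 1/23 = 24/23
3 + 1/(24/23) = 3 + 23/24 = 95/24
1 + 1/(95/24) = 1 + 24/95 = 119/95
1 + 1/(119/95) = 1 + 95/119 = 214/119

214/119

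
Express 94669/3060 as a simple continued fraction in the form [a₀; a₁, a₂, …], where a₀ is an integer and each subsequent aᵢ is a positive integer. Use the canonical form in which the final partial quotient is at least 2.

Run the Euclidean algorithm, recording each quotient:
⌊94669/3060⌋ = 30, remainder 2869
⌊3060/2869⌋ = 1, remainder 191
⌊2869/191⌋ = 15, remainder 4
⌊191/4⌋ = 47, remainder 3
⌊4/3⌋ = 1, remainder 1
⌊3/1⌋ = 3, remainder 0

[30; 1, 15, 47, 1, 3]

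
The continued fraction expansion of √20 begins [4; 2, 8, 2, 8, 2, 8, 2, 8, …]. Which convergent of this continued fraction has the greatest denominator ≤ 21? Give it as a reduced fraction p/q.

List convergents until the denominator exceeds the bound:
a_0 = 4: 4/1  (≤ bound)
a_1 = 2: 9/2  (≤ bound)
a_2 = 8: 76/17  (≤ bound)
a_3 = 2: 161/36  (> 21, stop)

76/17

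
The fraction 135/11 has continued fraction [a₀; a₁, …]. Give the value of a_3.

Run the Euclidean algorithm, recording each quotient:
135 = 12·11 + 3, so a_0 = 12
11 = 3·3 + 2, so a_1 = 3
3 = 1·2 + 1, so a_2 = 1
2 = 2·1 + 0, so a_3 = 2

2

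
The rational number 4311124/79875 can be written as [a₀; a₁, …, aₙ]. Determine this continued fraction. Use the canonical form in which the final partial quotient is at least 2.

Run the Euclidean algorithm, recording each quotient:
⌊4311124/79875⌋ = 53, remainder 77749
⌊79875/77749⌋ = 1, remainder 2126
⌊77749/2126⌋ = 36, remainder 1213
⌊2126/1213⌋ = 1, remainder 913
⌊1213/913⌋ = 1, remainder 300
⌊913/300⌋ = 3, remainder 13
⌊300/13⌋ = 23, remainder 1
⌊13/1⌋ = 13, remainder 0

[53; 1, 36, 1, 1, 3, 23, 13]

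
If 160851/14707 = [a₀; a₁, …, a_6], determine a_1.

1

Run the Euclidean algorithm, recording each quotient:
160851 = 10·14707 + 13781, so a_0 = 10
14707 = 1·13781 + 926, so a_1 = 1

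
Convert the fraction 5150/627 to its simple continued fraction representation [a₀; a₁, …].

Apply division with remainder until the remainder is 0:
5150 = 8·627 + 134, so a_0 = 8
627 = 4·134 + 91, so a_1 = 4
134 = 1·91 + 43, so a_2 = 1
91 = 2·43 + 5, so a_3 = 2
43 = 8·5 + 3, so a_4 = 8
5 = 1·3 + 2, so a_5 = 1
3 = 1·2 + 1, so a_6 = 1
2 = 2·1 + 0, so a_7 = 2

[8; 4, 1, 2, 8, 1, 1, 2]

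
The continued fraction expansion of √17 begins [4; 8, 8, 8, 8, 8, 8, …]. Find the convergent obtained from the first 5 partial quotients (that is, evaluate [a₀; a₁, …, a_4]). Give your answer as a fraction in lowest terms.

a_0 = 4: 4/1
a_1 = 8: 33/8
a_2 = 8: 268/65
a_3 = 8: 2177/528
a_4 = 8: 17684/4289

17684/4289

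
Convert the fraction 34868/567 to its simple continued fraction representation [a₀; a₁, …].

Apply division with remainder until the remainder is 0:
⌊34868/567⌋ = 61, remainder 281
⌊567/281⌋ = 2, remainder 5
⌊281/5⌋ = 56, remainder 1
⌊5/1⌋ = 5, remainder 0

[61; 2, 56, 5]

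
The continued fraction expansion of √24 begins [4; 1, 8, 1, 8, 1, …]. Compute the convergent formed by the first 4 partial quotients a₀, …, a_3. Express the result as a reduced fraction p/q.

49/10

Build up convergents one term at a time:
a_0 = 4: 4/1
a_1 = 1: 5/1
a_2 = 8: 44/9
a_3 = 1: 49/10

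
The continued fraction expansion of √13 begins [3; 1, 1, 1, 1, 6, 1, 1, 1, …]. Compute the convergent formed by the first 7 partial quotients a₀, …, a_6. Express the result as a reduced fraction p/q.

137/38

a_0 = 3: 3/1
a_1 = 1: 4/1
a_2 = 1: 7/2
a_3 = 1: 11/3
a_4 = 1: 18/5
a_5 = 6: 119/33
a_6 = 1: 137/38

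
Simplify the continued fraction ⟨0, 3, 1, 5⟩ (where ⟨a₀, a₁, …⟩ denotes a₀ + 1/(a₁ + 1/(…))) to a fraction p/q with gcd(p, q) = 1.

6/23

Start with 5.
1 + 1/(5/1) = 1 + 1/5 = 6/5
3 + 1/(6/5) = 3 + 5/6 = 23/6
0 + 1/(23/6) = 0 + 6/23 = 6/23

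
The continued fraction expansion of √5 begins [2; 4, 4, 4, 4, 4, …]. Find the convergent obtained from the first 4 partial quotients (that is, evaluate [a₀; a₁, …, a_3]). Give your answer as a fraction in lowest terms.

161/72

Collapse the nested fraction from the inside out:
Start with 4.
4 + 1/(4/1) = 4 + 1/4 = 17/4
4 + 1/(17/4) = 4 + 4/17 = 72/17
2 + 1/(72/17) = 2 + 17/72 = 161/72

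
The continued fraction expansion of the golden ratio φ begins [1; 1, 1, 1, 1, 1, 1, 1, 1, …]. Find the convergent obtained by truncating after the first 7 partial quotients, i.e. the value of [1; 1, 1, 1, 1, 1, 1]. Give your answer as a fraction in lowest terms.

21/13

Start with 1.
1 + 1/(1/1) = 1 + 1/1 = 2/1
1 + 1/(2/1) = 1 + 1/2 = 3/2
1 + 1/(3/2) = 1 + 2/3 = 5/3
1 + 1/(5/3) = 1 + 3/5 = 8/5
1 + 1/(8/5) = 1 + 5/8 = 13/8
1 + 1/(13/8) = 1 + 8/13 = 21/13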